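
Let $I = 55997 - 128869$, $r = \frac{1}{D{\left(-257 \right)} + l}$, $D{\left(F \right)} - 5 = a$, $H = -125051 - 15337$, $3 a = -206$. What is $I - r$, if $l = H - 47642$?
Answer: $- \frac{41120285029}{564281} \approx -72872.0$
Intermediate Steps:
$a = - \frac{206}{3}$ ($a = \frac{1}{3} \left(-206\right) = - \frac{206}{3} \approx -68.667$)
$H = -140388$
$D{\left(F \right)} = - \frac{191}{3}$ ($D{\left(F \right)} = 5 - \frac{206}{3} = - \frac{191}{3}$)
$l = -188030$ ($l = -140388 - 47642 = -188030$)
$r = - \frac{3}{564281}$ ($r = \frac{1}{- \frac{191}{3} - 188030} = \frac{1}{- \frac{564281}{3}} = - \frac{3}{564281} \approx -5.3165 \cdot 10^{-6}$)
$I = -72872$
$I - r = -72872 - - \frac{3}{564281} = -72872 + \frac{3}{564281} = - \frac{41120285029}{564281}$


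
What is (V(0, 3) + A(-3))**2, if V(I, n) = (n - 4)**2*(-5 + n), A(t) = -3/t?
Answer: 1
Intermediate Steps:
V(I, n) = (-4 + n)**2*(-5 + n)
(V(0, 3) + A(-3))**2 = ((-4 + 3)**2*(-5 + 3) - 3/(-3))**2 = ((-1)**2*(-2) - 3*(-1/3))**2 = (1*(-2) + 1)**2 = (-2 + 1)**2 = (-1)**2 = 1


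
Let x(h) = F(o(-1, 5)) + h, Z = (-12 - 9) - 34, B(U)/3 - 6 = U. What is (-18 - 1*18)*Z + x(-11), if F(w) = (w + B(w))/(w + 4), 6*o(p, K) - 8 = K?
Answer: 73013/37 ≈ 1973.3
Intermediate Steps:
o(p, K) = 4/3 + K/6
B(U) = 18 + 3*U
F(w) = (18 + 4*w)/(4 + w) (F(w) = (w + (18 + 3*w))/(w + 4) = (18 + 4*w)/(4 + w))
Z = -55 (Z = -21 - 34 = -55)
x(h) = 160/37 + h (x(h) = 2*(9 + 2*(4/3 + (1/6)*5))/(4 + (4/3 + (1/6)*5)) + h = 2*(9 + 2*(4/3 + 5/6))/(4 + (4/3 + 5/6)) + h = 2*(9 + 2*(13/6))/(4 + 13/6) + h = 2*(9 + 13/3)/(37/6) + h = 2*(6/37)*(40/3) + h = 160/37 + h)
(-18 - 1*18)*Z + x(-11) = (-18 - 1*18)*(-55) + (160/37 - 11) = (-18 - 18)*(-55) - 247/37 = -36*(-55) - 247/37 = 1980 - 247/37 = 73013/37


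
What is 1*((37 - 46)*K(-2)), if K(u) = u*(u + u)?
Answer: -72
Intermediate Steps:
K(u) = 2*u² (K(u) = u*(2*u) = 2*u²)
1*((37 - 46)*K(-2)) = 1*((37 - 46)*(2*(-2)²)) = 1*(-18*4) = 1*(-9*8) = 1*(-72) = -72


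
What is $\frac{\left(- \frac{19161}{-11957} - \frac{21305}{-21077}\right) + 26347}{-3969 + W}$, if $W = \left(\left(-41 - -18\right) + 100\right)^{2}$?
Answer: $\frac{1328113730473}{98790934088} \approx 13.444$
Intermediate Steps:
$W = 5929$ ($W = \left(\left(-41 + 18\right) + 100\right)^{2} = \left(-23 + 100\right)^{2} = 77^{2} = 5929$)
$\frac{\left(- \frac{19161}{-11957} - \frac{21305}{-21077}\right) + 26347}{-3969 + W} = \frac{\left(- \frac{19161}{-11957} - \frac{21305}{-21077}\right) + 26347}{-3969 + 5929} = \frac{\left(\left(-19161\right) \left(- \frac{1}{11957}\right) - - \frac{21305}{21077}\right) + 26347}{1960} = \left(\left(\frac{19161}{11957} + \frac{21305}{21077}\right) + 26347\right) \frac{1}{1960} = \left(\frac{658600282}{252017689} + 26347\right) \frac{1}{1960} = \frac{6640568652365}{252017689} \cdot \frac{1}{1960} = \frac{1328113730473}{98790934088}$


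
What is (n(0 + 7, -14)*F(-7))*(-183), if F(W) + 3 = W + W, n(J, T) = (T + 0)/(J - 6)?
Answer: -43554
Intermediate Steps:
n(J, T) = T/(-6 + J)
F(W) = -3 + 2*W (F(W) = -3 + (W + W) = -3 + 2*W)
(n(0 + 7, -14)*F(-7))*(-183) = ((-14/(-6 + (0 + 7)))*(-3 + 2*(-7)))*(-183) = ((-14/(-6 + 7))*(-3 - 14))*(-183) = (-14/1*(-17))*(-183) = (-14*1*(-17))*(-183) = -14*(-17)*(-183) = 238*(-183) = -43554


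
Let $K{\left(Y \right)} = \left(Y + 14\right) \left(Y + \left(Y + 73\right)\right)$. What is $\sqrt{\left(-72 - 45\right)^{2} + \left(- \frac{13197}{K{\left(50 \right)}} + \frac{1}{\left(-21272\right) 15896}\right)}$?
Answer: $\frac{\sqrt{731877668965363496145110}}{7312271272} \approx 116.99$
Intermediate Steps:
$K{\left(Y \right)} = \left(14 + Y\right) \left(73 + 2 Y\right)$ ($K{\left(Y \right)} = \left(14 + Y\right) \left(Y + \left(73 + Y\right)\right) = \left(14 + Y\right) \left(73 + 2 Y\right)$)
$\sqrt{\left(-72 - 45\right)^{2} + \left(- \frac{13197}{K{\left(50 \right)}} + \frac{1}{\left(-21272\right) 15896}\right)} = \sqrt{\left(-72 - 45\right)^{2} + \left(- \frac{13197}{1022 + 2 \cdot 50^{2} + 101 \cdot 50} + \frac{1}{\left(-21272\right) 15896}\right)} = \sqrt{\left(-117\right)^{2} - \left(\frac{1}{338139712} + \frac{13197}{1022 + 2 \cdot 2500 + 5050}\right)} = \sqrt{13689 - \left(\frac{1}{338139712} + \frac{13197}{1022 + 5000 + 5050}\right)} = \sqrt{13689 - \left(\frac{1}{338139712} + \frac{13197}{11072}\right)} = \sqrt{13689 - \frac{34862732737}{29249085088}} = \sqrt{\frac{400355863036895}{29249085088}} = \frac{\sqrt{731877668965363496145110}}{7312271272}$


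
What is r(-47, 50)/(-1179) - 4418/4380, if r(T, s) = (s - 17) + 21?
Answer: -302519/286890 ≈ -1.0545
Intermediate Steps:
r(T, s) = 4 + s (r(T, s) = (-17 + s) + 21 = 4 + s)
r(-47, 50)/(-1179) - 4418/4380 = (4 + 50)/(-1179) - 4418/4380 = 54*(-1/1179) - 4418*1/4380 = -6/131 - 2209/2190 = -302519/286890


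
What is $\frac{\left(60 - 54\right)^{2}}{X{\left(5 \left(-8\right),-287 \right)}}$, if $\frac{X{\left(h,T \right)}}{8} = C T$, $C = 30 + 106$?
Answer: $- \frac{9}{78064} \approx -0.00011529$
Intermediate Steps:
$C = 136$
$X{\left(h,T \right)} = 1088 T$ ($X{\left(h,T \right)} = 8 \cdot 136 T = 1088 T$)
$\frac{\left(60 - 54\right)^{2}}{X{\left(5 \left(-8\right),-287 \right)}} = \frac{\left(60 - 54\right)^{2}}{1088 \left(-287\right)} = \frac{6^{2}}{-312256} = 36 \left(- \frac{1}{312256}\right) = - \frac{9}{78064}$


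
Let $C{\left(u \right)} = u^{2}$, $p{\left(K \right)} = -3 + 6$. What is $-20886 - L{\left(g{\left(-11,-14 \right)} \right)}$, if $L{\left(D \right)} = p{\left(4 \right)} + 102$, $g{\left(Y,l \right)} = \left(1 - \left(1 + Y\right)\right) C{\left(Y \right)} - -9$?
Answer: $-20991$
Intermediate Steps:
$p{\left(K \right)} = 3$
$g{\left(Y,l \right)} = 9 - Y^{3}$ ($g{\left(Y,l \right)} = \left(1 - \left(1 + Y\right)\right) Y^{2} - -9 = - Y Y^{2} + 9 = - Y^{3} + 9 = 9 - Y^{3}$)
$L{\left(D \right)} = 105$ ($L{\left(D \right)} = 3 + 102 = 105$)
$-20886 - L{\left(g{\left(-11,-14 \right)} \right)} = -20886 - 105 = -20991$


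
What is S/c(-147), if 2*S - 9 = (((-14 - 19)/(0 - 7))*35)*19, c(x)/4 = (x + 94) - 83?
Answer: -393/136 ≈ -2.8897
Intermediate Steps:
c(x) = 44 + 4*x (c(x) = 4*((x + 94) - 83) = 4*((94 + x) - 83) = 4*(11 + x) = 44 + 4*x)
S = 1572 (S = 9/2 + ((((-14 - 19)/(0 - 7))*35)*19)/2 = 9/2 + ((-33/(-7)*35)*19)/2 = 9/2 + ((-33*(-1/7)*35)*19)/2 = 9/2 + (((33/7)*35)*19)/2 = 9/2 + (165*19)/2 = 9/2 + (1/2)*3135 = 9/2 + 3135/2 = 1572)
S/c(-147) = 1572/(44 + 4*(-147)) = 1572/(44 - 588) = 1572/(-544) = 1572*(-1/544) = -393/136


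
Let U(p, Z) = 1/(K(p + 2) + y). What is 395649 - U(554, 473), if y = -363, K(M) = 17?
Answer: 136894555/346 ≈ 3.9565e+5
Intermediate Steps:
U(p, Z) = -1/346 (U(p, Z) = 1/(17 - 363) = 1/(-346) = -1/346)
395649 - U(554, 473) = 395649 - 1*(-1/346) = 395649 + 1/346 = 136894555/346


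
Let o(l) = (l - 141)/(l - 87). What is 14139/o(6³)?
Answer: 607977/25 ≈ 24319.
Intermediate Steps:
o(l) = (-141 + l)/(-87 + l)
14139/o(6³) = 14139/(((-141 + 6³)/(-87 + 6³))) = 14139/(((-141 + 216)/(-87 + 216))) = 14139/((75/129)) = 14139/(((1/129)*75)) = 14139/(25/43) = 14139*(43/25) = 607977/25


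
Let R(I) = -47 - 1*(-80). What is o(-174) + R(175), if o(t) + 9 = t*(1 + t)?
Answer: 30126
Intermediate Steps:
o(t) = -9 + t*(1 + t)
R(I) = 33 (R(I) = -47 + 80 = 33)
o(-174) + R(175) = (-9 - 174 + (-174)**2) + 33 = (-9 - 174 + 30276) + 33 = 30093 + 33 = 30126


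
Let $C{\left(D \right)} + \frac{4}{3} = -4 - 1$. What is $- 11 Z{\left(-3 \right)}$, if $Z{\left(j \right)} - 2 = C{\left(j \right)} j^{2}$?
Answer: $605$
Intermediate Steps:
$C{\left(D \right)} = - \frac{19}{3}$ ($C{\left(D \right)} = - \frac{4}{3} - 5 = - \frac{19}{3}$)
$Z{\left(j \right)} = 2 - \frac{19 j^{2}}{3}$
$- 11 Z{\left(-3 \right)} = - 11 \left(2 - \frac{19 \left(-3\right)^{2}}{3}\right) = - 11 \left(2 - 57\right) = \left(-11\right) \left(-55\right) = 605$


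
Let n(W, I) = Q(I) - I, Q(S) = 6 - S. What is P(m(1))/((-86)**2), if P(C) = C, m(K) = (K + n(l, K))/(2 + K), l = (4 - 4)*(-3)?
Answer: 5/22188 ≈ 0.00022535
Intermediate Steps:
l = 0 (l = 0*(-3) = 0)
n(W, I) = 6 - 2*I (n(W, I) = (6 - I) - I = 6 - 2*I)
m(K) = (6 - K)/(2 + K) (m(K) = (K + (6 - 2*K))/(2 + K) = (6 - K)/(2 + K))
P(m(1))/((-86)**2) = ((6 - 1*1)/(2 + 1))/((-86)**2) = ((6 - 1)/3)/7396 = ((1/3)*5)*(1/7396) = (5/3)*(1/7396) = 5/22188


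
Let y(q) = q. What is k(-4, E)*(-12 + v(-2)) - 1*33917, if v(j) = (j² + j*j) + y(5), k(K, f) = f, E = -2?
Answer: -33919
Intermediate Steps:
v(j) = 5 + 2*j² (v(j) = (j² + j*j) + 5 = (j² + j²) + 5 = 2*j² + 5 = 5 + 2*j²)
k(-4, E)*(-12 + v(-2)) - 1*33917 = -2*(-12 + (5 + 2*(-2)²)) - 1*33917 = -2*(-12 + (5 + 2*4)) - 33917 = -2*(-12 + (5 + 8)) - 33917 = -2*(-12 + 13) - 33917 = -2*1 - 33917 = -2 - 33917 = -33919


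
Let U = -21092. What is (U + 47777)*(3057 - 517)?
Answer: 67779900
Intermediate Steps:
(U + 47777)*(3057 - 517) = (-21092 + 47777)*(3057 - 517) = 26685*2540 = 67779900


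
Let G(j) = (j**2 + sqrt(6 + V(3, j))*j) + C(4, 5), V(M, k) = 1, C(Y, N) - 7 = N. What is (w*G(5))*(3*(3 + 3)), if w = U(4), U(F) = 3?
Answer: 1998 + 270*sqrt(7) ≈ 2712.4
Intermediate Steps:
C(Y, N) = 7 + N
w = 3
G(j) = 12 + j**2 + j*sqrt(7) (G(j) = (j**2 + sqrt(6 + 1)*j) + (7 + 5) = (j**2 + sqrt(7)*j) + 12 = (j**2 + j*sqrt(7)) + 12 = 12 + j**2 + j*sqrt(7))
(w*G(5))*(3*(3 + 3)) = (3*(12 + 5**2 + 5*sqrt(7)))*(3*(3 + 3)) = (3*(12 + 25 + 5*sqrt(7)))*(3*6) = (3*(37 + 5*sqrt(7)))*18 = (111 + 15*sqrt(7))*18 = 1998 + 270*sqrt(7)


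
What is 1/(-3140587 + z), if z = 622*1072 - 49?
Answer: -1/2473852 ≈ -4.0423e-7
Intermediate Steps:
z = 666735 (z = 666784 - 49 = 666735)
1/(-3140587 + z) = 1/(-3140587 + 666735) = 1/(-2473852) = -1/2473852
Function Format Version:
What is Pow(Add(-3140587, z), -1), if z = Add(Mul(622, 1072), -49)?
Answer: Rational(-1, 2473852) ≈ -4.0423e-7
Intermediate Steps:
z = 666735 (z = Add(666784, -49) = 666735)
Pow(Add(-3140587, z), -1) = Pow(Add(-3140587, 666735), -1) = Pow(-2473852, -1) = Rational(-1, 2473852)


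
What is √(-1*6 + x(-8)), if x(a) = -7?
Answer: I*√13 ≈ 3.6056*I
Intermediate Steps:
√(-1*6 + x(-8)) = √(-1*6 - 7) = √(-6 - 7) = √(-13) = I*√13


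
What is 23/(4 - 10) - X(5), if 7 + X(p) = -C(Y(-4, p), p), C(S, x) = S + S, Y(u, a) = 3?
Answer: 55/6 ≈ 9.1667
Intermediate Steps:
C(S, x) = 2*S
X(p) = -13 (X(p) = -7 - 2*3 = -7 - 1*6 = -7 - 6 = -13)
23/(4 - 10) - X(5) = 23/(4 - 10) - 1*(-13) = 23/(-6) + 13 = 23*(-1/6) + 13 = -23/6 + 13 = 55/6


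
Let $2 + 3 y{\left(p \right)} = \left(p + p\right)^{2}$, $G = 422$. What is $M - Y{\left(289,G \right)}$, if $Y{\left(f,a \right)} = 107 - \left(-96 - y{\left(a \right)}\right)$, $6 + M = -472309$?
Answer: $- \frac{2129888}{3} \approx -7.0996 \cdot 10^{5}$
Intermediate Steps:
$y{\left(p \right)} = - \frac{2}{3} + \frac{4 p^{2}}{3}$ ($y{\left(p \right)} = - \frac{2}{3} + \frac{\left(p + p\right)^{2}}{3} = - \frac{2}{3} + \frac{\left(2 p\right)^{2}}{3} = - \frac{2}{3} + \frac{4 p^{2}}{3}$)
$M = -472315$ ($M = -6 - 472309 = -472315$)
$Y{\left(f,a \right)} = \frac{607}{3} + \frac{4 a^{2}}{3}$ ($Y{\left(f,a \right)} = 107 - \left(-96 - \left(- \frac{2}{3} + \frac{4 a^{2}}{3}\right)\right) = 107 - \left(- \frac{286}{3} - \frac{4 a^{2}}{3}\right) = 107 + \left(\frac{286}{3} + \frac{4 a^{2}}{3}\right) = \frac{607}{3} + \frac{4 a^{2}}{3}$)
$M - Y{\left(289,G \right)} = -472315 - \left(\frac{607}{3} + \frac{4 \cdot 422^{2}}{3}\right) = -472315 - \left(\frac{607}{3} + \frac{4}{3} \cdot 178084\right) = -472315 - \left(\frac{607}{3} + \frac{712336}{3}\right) = -472315 - \frac{712943}{3} = - \frac{2129888}{3}$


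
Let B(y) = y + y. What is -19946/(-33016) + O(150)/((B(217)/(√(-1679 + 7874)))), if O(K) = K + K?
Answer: 9973/16508 + 150*√6195/217 ≈ 55.011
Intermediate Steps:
O(K) = 2*K
B(y) = 2*y
-19946/(-33016) + O(150)/((B(217)/(√(-1679 + 7874)))) = -19946/(-33016) + (2*150)/(((2*217)/(√(-1679 + 7874)))) = -19946*(-1/33016) + 300/((434/(√6195))) = 9973/16508 + 300/((434*(√6195/6195))) = 9973/16508 + 300/((62*√6195/885)) = 9973/16508 + 300*(√6195/434) = 9973/16508 + 150*√6195/217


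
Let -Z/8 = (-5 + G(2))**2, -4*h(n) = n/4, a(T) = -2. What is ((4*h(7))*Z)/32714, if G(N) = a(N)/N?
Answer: 252/16357 ≈ 0.015406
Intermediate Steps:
h(n) = -n/16 (h(n) = -n/(4*4) = -n/16)
G(N) = -2/N
Z = -288 (Z = -8*(-5 - 2/2)**2 = -8*(-5 - 2*1/2)**2 = -8*(-5 - 1)**2 = -8*(-6)**2 = -8*36 = -288)
((4*h(7))*Z)/32714 = ((4*(-1/16*7))*(-288))/32714 = ((4*(-7/16))*(-288))*(1/32714) = -7/4*(-288)*(1/32714) = 504*(1/32714) = 252/16357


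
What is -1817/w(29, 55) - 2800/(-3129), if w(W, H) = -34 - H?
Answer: 847799/39783 ≈ 21.311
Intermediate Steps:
-1817/w(29, 55) - 2800/(-3129) = -1817/(-34 - 1*55) - 2800/(-3129) = -1817/(-34 - 55) - 2800*(-1/3129) = -1817/(-89) + 400/447 = -1817*(-1/89) + 400/447 = 1817/89 + 400/447 = 847799/39783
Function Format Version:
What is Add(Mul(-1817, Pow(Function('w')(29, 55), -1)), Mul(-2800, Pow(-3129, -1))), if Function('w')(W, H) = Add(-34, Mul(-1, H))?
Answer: Rational(847799, 39783) ≈ 21.311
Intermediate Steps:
Add(Mul(-1817, Pow(Function('w')(29, 55), -1)), Mul(-2800, Pow(-3129, -1))) = Add(Mul(-1817, Pow(Add(-34, Mul(-1, 55)), -1)), Mul(-2800, Pow(-3129, -1))) = Add(Mul(-1817, Pow(Add(-34, -55), -1)), Mul(-2800, Rational(-1, 3129))) = Add(Mul(-1817, Pow(-89, -1)), Rational(400, 447)) = Add(Mul(-1817, Rational(-1, 89)), Rational(400, 447)) = Add(Rational(1817, 89), Rational(400, 447)) = Rational(847799, 39783)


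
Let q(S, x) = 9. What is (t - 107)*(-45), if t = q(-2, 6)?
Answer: 4410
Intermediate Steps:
t = 9
(t - 107)*(-45) = (9 - 107)*(-45) = -98*(-45) = 4410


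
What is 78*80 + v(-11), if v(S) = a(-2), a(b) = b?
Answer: 6238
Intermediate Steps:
v(S) = -2
78*80 + v(-11) = 78*80 - 2 = 6240 - 2 = 6238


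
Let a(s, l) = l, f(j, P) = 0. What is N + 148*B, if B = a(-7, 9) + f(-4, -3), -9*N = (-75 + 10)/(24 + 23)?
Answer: 563501/423 ≈ 1332.2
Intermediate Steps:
N = 65/423 (N = -(-75 + 10)/(9*(24 + 23)) = -(-65)/(9*47) = -1/9*(-65/47) = 65/423 ≈ 0.15366)
B = 9 (B = 9 + 0 = 9)
N + 148*B = 65/423 + 148*9 = 65/423 + 1332 = 563501/423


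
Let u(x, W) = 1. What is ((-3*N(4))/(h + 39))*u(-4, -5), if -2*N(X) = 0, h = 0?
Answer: 0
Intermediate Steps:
N(X) = 0 (N(X) = -1/2*0 = 0)
((-3*N(4))/(h + 39))*u(-4, -5) = ((-3*0)/(0 + 39))*1 = (0/39)*1 = (0*(1/39))*1 = 0*1 = 0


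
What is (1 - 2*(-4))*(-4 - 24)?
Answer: -252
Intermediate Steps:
(1 - 2*(-4))*(-4 - 24) = (1 + 8)*(-28) = 9*(-28) = -252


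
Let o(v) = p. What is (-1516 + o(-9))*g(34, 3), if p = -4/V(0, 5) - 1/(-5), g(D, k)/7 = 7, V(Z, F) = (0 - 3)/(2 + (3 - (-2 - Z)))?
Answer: -1107253/15 ≈ -73817.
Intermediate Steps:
V(Z, F) = -3/(7 + Z) (V(Z, F) = -3/(2 + (3 + (2 + Z))) = -3/(2 + (5 + Z)) = -3/(7 + Z))
g(D, k) = 49 (g(D, k) = 7*7 = 49)
p = 143/15 (p = -4/((-3/(7 + 0))) - 1/(-5) = -4/((-3/7)) - 1*(-1/5) = -4/((-3*1/7)) + 1/5 = -4/(-3/7) + 1/5 = -4*(-7/3) + 1/5 = 28/3 + 1/5 = 143/15 ≈ 9.5333)
o(v) = 143/15
(-1516 + o(-9))*g(34, 3) = (-1516 + 143/15)*49 = -22597/15*49 = -1107253/15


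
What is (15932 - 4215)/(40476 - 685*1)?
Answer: 11717/39791 ≈ 0.29446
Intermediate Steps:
(15932 - 4215)/(40476 - 685*1) = 11717/(40476 - 685) = 11717/39791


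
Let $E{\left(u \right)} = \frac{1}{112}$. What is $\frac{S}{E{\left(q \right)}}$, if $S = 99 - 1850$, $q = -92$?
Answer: $-196112$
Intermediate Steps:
$E{\left(u \right)} = \frac{1}{112}$
$S = -1751$ ($S = 99 - 1850 = -1751$)
$\frac{S}{E{\left(q \right)}} = - 1751 \frac{1}{\frac{1}{112}} = \left(-1751\right) 112 = -196112$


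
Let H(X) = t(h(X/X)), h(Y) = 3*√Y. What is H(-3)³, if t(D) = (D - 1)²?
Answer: 64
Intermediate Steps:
t(D) = (-1 + D)²
H(X) = 4 (H(X) = (-1 + 3*√(X/X))² = (-1 + 3*√1)² = (-1 + 3*1)² = (-1 + 3)² = 2² = 4)
H(-3)³ = 4³ = 64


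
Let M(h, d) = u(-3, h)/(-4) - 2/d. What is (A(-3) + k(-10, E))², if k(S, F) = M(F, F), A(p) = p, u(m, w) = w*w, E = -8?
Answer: 5625/16 ≈ 351.56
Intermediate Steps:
u(m, w) = w²
M(h, d) = -2/d - h²/4 (M(h, d) = h²/(-4) - 2/d = h²*(-¼) - 2/d = -h²/4 - 2/d = -2/d - h²/4)
k(S, F) = -2/F - F²/4
(A(-3) + k(-10, E))² = (-3 + (¼)*(-8 - 1*(-8)³)/(-8))² = (-3 + (¼)*(-⅛)*(-8 - 1*(-512)))² = (-3 + (¼)*(-⅛)*(-8 + 512))² = (-3 + (¼)*(-⅛)*504)² = (-3 - 63/4)² = (-75/4)² = 5625/16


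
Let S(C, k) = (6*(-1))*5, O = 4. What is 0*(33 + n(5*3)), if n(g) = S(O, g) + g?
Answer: 0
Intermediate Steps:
S(C, k) = -30 (S(C, k) = -6*5 = -30)
n(g) = -30 + g
0*(33 + n(5*3)) = 0*(33 + (-30 + 5*3)) = 0*(33 + (-30 + 15)) = 0*(33 - 15) = 0*18 = 0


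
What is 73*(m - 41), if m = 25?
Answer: -1168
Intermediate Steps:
73*(m - 41) = 73*(25 - 41) = 73*(-16) = -1168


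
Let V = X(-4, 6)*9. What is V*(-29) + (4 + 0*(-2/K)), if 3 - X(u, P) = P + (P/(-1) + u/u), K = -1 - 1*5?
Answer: -518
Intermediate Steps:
K = -6 (K = -1 - 5 = -6)
X(u, P) = 2 (X(u, P) = 3 - (P + (P/(-1) + u/u)) = 3 - (P + (P*(-1) + 1)) = 3 - (P + (-P + 1)) = 3 - (P + (1 - P)) = 3 - 1*1 = 3 - 1 = 2)
V = 18 (V = 2*9 = 18)
V*(-29) + (4 + 0*(-2/K)) = 18*(-29) + (4 + 0*(-2/(-6))) = -522 + (4 + 0*(-2*(-⅙))) = -522 + (4 + 0*(⅓)) = -522 + (4 + 0) = -522 + 4 = -518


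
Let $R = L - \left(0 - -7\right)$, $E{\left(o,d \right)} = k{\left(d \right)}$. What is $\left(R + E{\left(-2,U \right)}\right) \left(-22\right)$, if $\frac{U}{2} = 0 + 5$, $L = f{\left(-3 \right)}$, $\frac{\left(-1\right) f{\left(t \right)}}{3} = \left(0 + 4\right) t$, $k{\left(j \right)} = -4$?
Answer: $-550$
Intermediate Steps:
$f{\left(t \right)} = - 12 t$ ($f{\left(t \right)} = - 3 \left(0 + 4\right) t = - 3 \cdot 4 t = - 12 t$)
$L = 36$ ($L = \left(-12\right) \left(-3\right) = 36$)
$U = 10$ ($U = 2 \left(0 + 5\right) = 2 \cdot 5 = 10$)
$E{\left(o,d \right)} = -4$
$R = 29$ ($R = 36 - \left(0 - -7\right) = 36 - \left(0 + 7\right) = 36 - 7 = 29$)
$\left(R + E{\left(-2,U \right)}\right) \left(-22\right) = \left(29 - 4\right) \left(-22\right) = 25 \left(-22\right) = -550$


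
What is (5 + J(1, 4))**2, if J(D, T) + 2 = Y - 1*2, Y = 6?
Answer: 49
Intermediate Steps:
J(D, T) = 2 (J(D, T) = -2 + (6 - 1*2) = -2 + (6 - 2) = -2 + 4 = 2)
(5 + J(1, 4))**2 = (5 + 2)**2 = 7**2 = 49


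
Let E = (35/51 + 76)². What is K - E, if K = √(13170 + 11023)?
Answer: -15295921/2601 + √24193 ≈ -5725.2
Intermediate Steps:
K = √24193 ≈ 155.54
E = 15295921/2601 (E = (35*(1/51) + 76)² = (35/51 + 76)² = (3911/51)² = 15295921/2601 ≈ 5880.8)
K - E = √24193 - 1*15295921/2601 = √24193 - 15295921/2601 = -15295921/2601 + √24193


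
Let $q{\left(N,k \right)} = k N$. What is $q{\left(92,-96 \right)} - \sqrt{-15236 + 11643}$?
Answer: $-8832 - i \sqrt{3593} \approx -8832.0 - 59.942 i$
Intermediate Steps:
$q{\left(N,k \right)} = N k$
$q{\left(92,-96 \right)} - \sqrt{-15236 + 11643} = 92 \left(-96\right) - \sqrt{-15236 + 11643} = -8832 - \sqrt{-3593} = -8832 - i \sqrt{3593}$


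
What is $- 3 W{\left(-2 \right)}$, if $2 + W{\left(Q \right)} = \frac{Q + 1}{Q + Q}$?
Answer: $\frac{21}{4} \approx 5.25$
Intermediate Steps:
$W{\left(Q \right)} = -2 + \frac{1 + Q}{2 Q}$ ($W{\left(Q \right)} = -2 + \frac{Q + 1}{Q + Q} = -2 + \frac{1 + Q}{2 Q}$)
$- 3 W{\left(-2 \right)} = - 3 \frac{1 - -6}{2 \left(-2\right)} = - 3 \cdot \frac{1}{2} \left(- \frac{1}{2}\right) \left(1 + 6\right) = - 3 \cdot \frac{1}{2} \left(- \frac{1}{2}\right) 7 = \left(-3\right) \left(- \frac{7}{4}\right) = \frac{21}{4}$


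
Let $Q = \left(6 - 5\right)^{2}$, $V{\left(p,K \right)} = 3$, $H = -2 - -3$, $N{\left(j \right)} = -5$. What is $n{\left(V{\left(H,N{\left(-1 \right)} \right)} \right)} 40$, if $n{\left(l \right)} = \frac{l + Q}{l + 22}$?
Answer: $\frac{32}{5} \approx 6.4$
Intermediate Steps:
$H = 1$ ($H = -2 + 3 = 1$)
$Q = 1$ ($Q = 1^{2} = 1$)
$n{\left(l \right)} = \frac{1 + l}{22 + l}$ ($n{\left(l \right)} = \frac{l + 1}{l + 22} = \frac{1 + l}{22 + l}$)
$n{\left(V{\left(H,N{\left(-1 \right)} \right)} \right)} 40 = \frac{1 + 3}{22 + 3} \cdot 40 = \frac{1}{25} \cdot 4 \cdot 40 = \frac{4}{25} \cdot 40 = \frac{32}{5}$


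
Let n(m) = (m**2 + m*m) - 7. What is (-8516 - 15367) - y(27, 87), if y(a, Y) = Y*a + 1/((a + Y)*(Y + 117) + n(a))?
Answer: -648114025/24707 ≈ -26232.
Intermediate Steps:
n(m) = -7 + 2*m**2 (n(m) = (m**2 + m**2) - 7 = 2*m**2 - 7 = -7 + 2*m**2)
y(a, Y) = 1/(-7 + 2*a**2 + (117 + Y)*(Y + a)) + Y*a (y(a, Y) = Y*a + 1/((a + Y)*(Y + 117) + (-7 + 2*a**2)) = Y*a + 1/((Y + a)*(117 + Y) + (-7 + 2*a**2)) = Y*a + 1/((117 + Y)*(Y + a) + (-7 + 2*a**2)) = Y*a + 1/(-7 + 2*a**2 + (117 + Y)*(Y + a)) = 1/(-7 + 2*a**2 + (117 + Y)*(Y + a)) + Y*a)
(-8516 - 15367) - y(27, 87) = (-8516 - 15367) - (1 + 27*87**3 + 87**2*27**2 + 117*87*27**2 + 117*27*87**2 + 87*27*(-7 + 2*27**2))/(-7 + 87**2 + 2*27**2 + 117*87 + 117*27 + 87*27) = -23883 - (1 + 27*658503 + 7569*729 + 117*87*729 + 117*27*7569 + 87*27*(-7 + 2*729))/(-7 + 7569 + 2*729 + 10179 + 3159 + 2349) = -23883 - (1 + 17779581 + 5517801 + 7420491 + 23910471 + 87*27*(-7 + 1458))/(-7 + 7569 + 1458 + 10179 + 3159 + 2349) = -23883 - (1 + 17779581 + 5517801 + 7420491 + 23910471 + 87*27*1451)/24707 = -23883 - (1 + 17779581 + 5517801 + 7420491 + 23910471 + 3408399)/24707 = -23883 - 58036744/24707 = -648114025/24707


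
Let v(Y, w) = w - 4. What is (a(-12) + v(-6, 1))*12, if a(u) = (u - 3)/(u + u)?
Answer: -57/2 ≈ -28.500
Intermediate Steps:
v(Y, w) = -4 + w
a(u) = (-3 + u)/(2*u) (a(u) = (-3 + u)/((2*u)) = (-3 + u)*(1/(2*u)) = (-3 + u)/(2*u))
(a(-12) + v(-6, 1))*12 = ((½)*(-3 - 12)/(-12) + (-4 + 1))*12 = ((½)*(-1/12)*(-15) - 3)*12 = (5/8 - 3)*12 = -19/8*12 = -57/2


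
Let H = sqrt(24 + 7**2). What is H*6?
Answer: 6*sqrt(73) ≈ 51.264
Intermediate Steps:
H = sqrt(73) (H = sqrt(24 + 49) = sqrt(73) ≈ 8.5440)
H*6 = sqrt(73)*6 = 6*sqrt(73)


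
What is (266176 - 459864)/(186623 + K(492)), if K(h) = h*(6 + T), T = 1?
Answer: -2728/2677 ≈ -1.0191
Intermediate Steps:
K(h) = 7*h (K(h) = h*(6 + 1) = h*7 = 7*h)
(266176 - 459864)/(186623 + K(492)) = (266176 - 459864)/(186623 + 7*492) = -193688/(186623 + 3444) = -193688/190067 = -193688*1/190067 = -2728/2677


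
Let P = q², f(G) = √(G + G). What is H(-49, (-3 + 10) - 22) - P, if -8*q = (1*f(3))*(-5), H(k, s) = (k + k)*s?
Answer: 46965/32 ≈ 1467.7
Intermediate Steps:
f(G) = √2*√G (f(G) = √(2*G) = √2*√G)
H(k, s) = 2*k*s (H(k, s) = (2*k)*s = 2*k*s)
q = 5*√6/8 (q = -1*(√2*√3)*(-5)/8 = -1*√6*(-5)/8 = -√6*(-5)/8 = -(-5)*√6/8 = 5*√6/8 ≈ 1.5309)
P = 75/32 (P = (5*√6/8)² = 75/32 ≈ 2.3438)
H(-49, (-3 + 10) - 22) - P = 2*(-49)*((-3 + 10) - 22) - 1*75/32 = 2*(-49)*(7 - 22) - 75/32 = 2*(-49)*(-15) - 75/32 = 1470 - 75/32 = 46965/32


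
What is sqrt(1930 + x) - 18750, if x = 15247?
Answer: -18750 + sqrt(17177) ≈ -18619.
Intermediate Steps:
sqrt(1930 + x) - 18750 = sqrt(1930 + 15247) - 18750 = sqrt(17177) - 18750 = -18750 + sqrt(17177)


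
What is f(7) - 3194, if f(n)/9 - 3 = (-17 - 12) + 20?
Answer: -3248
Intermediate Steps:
f(n) = -54 (f(n) = 27 + 9*((-17 - 12) + 20) = 27 + 9*(-29 + 20) = 27 + 9*(-9) = 27 - 81 = -54)
f(7) - 3194 = -54 - 3194 = -3248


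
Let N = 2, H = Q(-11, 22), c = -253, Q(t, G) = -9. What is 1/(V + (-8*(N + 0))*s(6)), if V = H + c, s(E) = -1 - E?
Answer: -1/150 ≈ -0.0066667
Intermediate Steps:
H = -9
V = -262 (V = -9 - 253 = -262)
1/(V + (-8*(N + 0))*s(6)) = 1/(-262 + (-8*(2 + 0))*(-1 - 1*6)) = 1/(-262 + (-8*2)*(-1 - 6)) = 1/(-262 - 16*(-7)) = 1/(-262 + 112) = 1/(-150) = -1/150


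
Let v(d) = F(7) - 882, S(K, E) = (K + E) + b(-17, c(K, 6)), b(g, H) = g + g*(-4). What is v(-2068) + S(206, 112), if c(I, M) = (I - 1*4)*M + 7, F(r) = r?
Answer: -506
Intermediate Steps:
c(I, M) = 7 + M*(-4 + I) (c(I, M) = (I - 4)*M + 7 = (-4 + I)*M + 7 = M*(-4 + I) + 7 = 7 + M*(-4 + I))
b(g, H) = -3*g (b(g, H) = g - 4*g = -3*g)
S(K, E) = 51 + E + K (S(K, E) = (K + E) - 3*(-17) = (E + K) + 51 = 51 + E + K)
v(d) = -875 (v(d) = 7 - 882 = -875)
v(-2068) + S(206, 112) = -875 + (51 + 112 + 206) = -875 + 369 = -506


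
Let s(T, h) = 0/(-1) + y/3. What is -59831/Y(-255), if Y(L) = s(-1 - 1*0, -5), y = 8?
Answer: -179493/8 ≈ -22437.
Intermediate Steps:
s(T, h) = 8/3 (s(T, h) = 0/(-1) + 8/3 = 0*(-1) + 8*(1/3) = 0 + 8/3 = 8/3)
Y(L) = 8/3
-59831/Y(-255) = -59831/8/3 = -59831*3/8 = -179493/8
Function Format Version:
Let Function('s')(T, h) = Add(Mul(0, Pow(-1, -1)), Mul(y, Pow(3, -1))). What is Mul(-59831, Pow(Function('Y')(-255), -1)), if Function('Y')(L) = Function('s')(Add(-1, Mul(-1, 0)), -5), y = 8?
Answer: Rational(-179493, 8) ≈ -22437.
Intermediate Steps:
Function('s')(T, h) = Rational(8, 3) (Function('s')(T, h) = Add(Mul(0, Pow(-1, -1)), Mul(8, Pow(3, -1))) = Add(Mul(0, -1), Mul(8, Rational(1, 3))) = Add(0, Rational(8, 3)) = Rational(8, 3))
Function('Y')(L) = Rational(8, 3)
Mul(-59831, Pow(Function('Y')(-255), -1)) = Mul(-59831, Pow(Rational(8, 3), -1)) = Mul(-59831, Rational(3, 8)) = Rational(-179493, 8)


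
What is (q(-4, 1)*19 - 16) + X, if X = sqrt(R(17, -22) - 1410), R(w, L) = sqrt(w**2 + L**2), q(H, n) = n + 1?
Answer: 22 + sqrt(-1410 + sqrt(773)) ≈ 22.0 + 37.178*I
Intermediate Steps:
q(H, n) = 1 + n
R(w, L) = sqrt(L**2 + w**2)
X = sqrt(-1410 + sqrt(773)) (X = sqrt(sqrt((-22)**2 + 17**2) - 1410) = sqrt(sqrt(484 + 289) - 1410) = sqrt(sqrt(773) - 1410) = sqrt(-1410 + sqrt(773)) ≈ 37.178*I)
(q(-4, 1)*19 - 16) + X = ((1 + 1)*19 - 16) + sqrt(-1410 + sqrt(773)) = (2*19 - 16) + sqrt(-1410 + sqrt(773)) = (38 - 16) + sqrt(-1410 + sqrt(773)) = 22 + sqrt(-1410 + sqrt(773))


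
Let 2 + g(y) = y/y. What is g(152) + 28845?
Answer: 28844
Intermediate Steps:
g(y) = -1 (g(y) = -2 + y/y = -2 + 1 = -1)
g(152) + 28845 = -1 + 28845 = 28844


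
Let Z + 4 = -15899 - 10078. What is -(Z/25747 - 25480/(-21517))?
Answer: -97000383/553998199 ≈ -0.17509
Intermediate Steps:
Z = -25981 (Z = -4 + (-15899 - 10078) = -4 - 25977 = -25981)
-(Z/25747 - 25480/(-21517)) = -(-25981/25747 - 25480/(-21517)) = -(-25981*1/25747 - 25480*(-1/21517)) = -(-25981/25747 + 25480/21517) = -1*97000383/553998199 = -97000383/553998199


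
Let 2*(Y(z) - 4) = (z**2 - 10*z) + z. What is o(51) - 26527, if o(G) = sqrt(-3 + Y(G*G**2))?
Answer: -26527 + 2*sqrt(2199386743) ≈ 67268.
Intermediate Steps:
Y(z) = 4 + z**2/2 - 9*z/2 (Y(z) = 4 + ((z**2 - 10*z) + z)/2 = 4 + (z**2 - 9*z)/2 = 4 + (z**2/2 - 9*z/2) = 4 + z**2/2 - 9*z/2)
o(G) = sqrt(1 + G**6/2 - 9*G**3/2) (o(G) = sqrt(-3 + (4 + (G*G**2)**2/2 - 9*G*G**2/2)) = sqrt(-3 + (4 + (G**3)**2/2 - 9*G**3/2)) = sqrt(-3 + (4 + G**6/2 - 9*G**3/2)) = sqrt(1 + G**6/2 - 9*G**3/2))
o(51) - 26527 = sqrt(4 - 18*51**3 + 2*51**6)/2 - 26527 = sqrt(4 - 18*132651 + 2*17596287801)/2 - 26527 = sqrt(4 - 2387718 + 35192575602)/2 - 26527 = sqrt(35190187888)/2 - 26527 = (4*sqrt(2199386743))/2 - 26527 = 2*sqrt(2199386743) - 26527 = -26527 + 2*sqrt(2199386743)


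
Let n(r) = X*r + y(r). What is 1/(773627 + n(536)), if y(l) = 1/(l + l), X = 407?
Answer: 1072/1063187089 ≈ 1.0083e-6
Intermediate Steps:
y(l) = 1/(2*l)
n(r) = 1/(2*r) + 407*r (n(r) = 407*r + 1/(2*r) = 1/(2*r) + 407*r)
1/(773627 + n(536)) = 1/(773627 + ((1/2)/536 + 407*536)) = 1/(773627 + ((1/2)*(1/536) + 218152)) = 1/(773627 + (1/1072 + 218152)) = 1/(773627 + 233858945/1072) = 1/(1063187089/1072) = 1072/1063187089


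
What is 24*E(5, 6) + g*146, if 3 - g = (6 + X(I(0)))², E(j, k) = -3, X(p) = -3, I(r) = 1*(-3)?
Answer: -948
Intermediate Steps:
I(r) = -3
g = -6 (g = 3 - (6 - 3)² = 3 - 1*3² = 3 - 1*9 = 3 - 9 = -6)
24*E(5, 6) + g*146 = 24*(-3) - 6*146 = -72 - 876 = -948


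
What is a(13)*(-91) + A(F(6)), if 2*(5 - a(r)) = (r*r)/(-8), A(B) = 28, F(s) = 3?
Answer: -22211/16 ≈ -1388.2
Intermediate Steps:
a(r) = 5 + r²/16 (a(r) = 5 - r*r/(2*(-8)) = 5 - r²*(-1)/(2*8) = 5 - (-1)*r²/16 = 5 + r²/16)
a(13)*(-91) + A(F(6)) = (5 + (1/16)*13²)*(-91) + 28 = (5 + (1/16)*169)*(-91) + 28 = (5 + 169/16)*(-91) + 28 = (249/16)*(-91) + 28 = -22659/16 + 28 = -22211/16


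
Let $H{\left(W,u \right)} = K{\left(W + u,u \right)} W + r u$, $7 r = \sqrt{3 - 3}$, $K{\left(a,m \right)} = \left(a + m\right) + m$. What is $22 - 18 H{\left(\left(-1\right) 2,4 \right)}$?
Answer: $382$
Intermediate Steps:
$K{\left(a,m \right)} = a + 2 m$
$r = 0$ ($r = \frac{\sqrt{3 - 3}}{7} = \frac{\sqrt{0}}{7} = \frac{1}{7} \cdot 0 = 0$)
$H{\left(W,u \right)} = W \left(W + 3 u\right)$ ($H{\left(W,u \right)} = \left(\left(W + u\right) + 2 u\right) W + 0 u = \left(W + 3 u\right) W + 0 = W \left(W + 3 u\right) + 0 = W \left(W + 3 u\right)$)
$22 - 18 H{\left(\left(-1\right) 2,4 \right)} = 22 - 18 \left(-1\right) 2 \left(\left(-1\right) 2 + 3 \cdot 4\right) = 22 - 18 \left(- 2 \left(-2 + 12\right)\right) = 22 - 18 \left(\left(-2\right) 10\right) = 22 - -360 = 22 + 360 = 382$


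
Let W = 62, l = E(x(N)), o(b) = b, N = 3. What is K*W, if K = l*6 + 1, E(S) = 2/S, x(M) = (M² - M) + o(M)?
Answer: 434/3 ≈ 144.67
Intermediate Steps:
x(M) = M² (x(M) = (M² - M) + M = M²)
l = 2/9 (l = 2/(3²) = 2/9 ≈ 0.22222)
K = 7/3 (K = (2/9)*6 + 1 = 4/3 + 1 = 7/3 ≈ 2.3333)
K*W = (7/3)*62 = 434/3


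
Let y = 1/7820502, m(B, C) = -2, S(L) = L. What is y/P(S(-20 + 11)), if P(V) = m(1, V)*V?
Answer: 1/140769036 ≈ 7.1038e-9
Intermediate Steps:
y = 1/7820502 ≈ 1.2787e-7
P(V) = -2*V
y/P(S(-20 + 11)) = 1/(7820502*((-2*(-20 + 11)))) = 1/(7820502*((-2*(-9)))) = (1/7820502)/18 = (1/7820502)*(1/18) = 1/140769036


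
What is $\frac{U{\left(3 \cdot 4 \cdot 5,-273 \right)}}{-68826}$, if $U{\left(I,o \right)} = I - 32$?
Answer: $- \frac{14}{34413} \approx -0.00040682$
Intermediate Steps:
$U{\left(I,o \right)} = -32 + I$
$\frac{U{\left(3 \cdot 4 \cdot 5,-273 \right)}}{-68826} = \frac{-32 + 3 \cdot 4 \cdot 5}{-68826} = \left(-32 + 12 \cdot 5\right) \left(- \frac{1}{68826}\right) = \left(-32 + 60\right) \left(- \frac{1}{68826}\right) = 28 \left(- \frac{1}{68826}\right) = - \frac{14}{34413}$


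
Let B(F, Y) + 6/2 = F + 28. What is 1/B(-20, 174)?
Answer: ⅕ ≈ 0.20000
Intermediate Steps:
B(F, Y) = 25 + F (B(F, Y) = -3 + (F + 28) = -3 + (28 + F) = 25 + F)
1/B(-20, 174) = 1/(25 - 20) = 1/5 = ⅕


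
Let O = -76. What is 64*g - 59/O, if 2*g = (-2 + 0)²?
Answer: 9787/76 ≈ 128.78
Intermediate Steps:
g = 2 (g = (-2 + 0)²/2 = (½)*(-2)² = (½)*4 = 2)
64*g - 59/O = 64*2 - 59/(-76) = 128 - 59*(-1/76) = 128 + 59/76 = 9787/76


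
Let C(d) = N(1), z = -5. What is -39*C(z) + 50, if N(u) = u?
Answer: 11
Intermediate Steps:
C(d) = 1
-39*C(z) + 50 = -39*1 + 50 = -39 + 50 = 11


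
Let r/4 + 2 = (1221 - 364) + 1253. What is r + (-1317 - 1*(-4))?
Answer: 7119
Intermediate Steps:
r = 8432 (r = -8 + 4*((1221 - 364) + 1253) = -8 + 4*(857 + 1253) = -8 + 4*2110 = -8 + 8440 = 8432)
r + (-1317 - 1*(-4)) = 8432 + (-1317 - 1*(-4)) = 8432 + (-1317 + 4) = 8432 - 1313 = 7119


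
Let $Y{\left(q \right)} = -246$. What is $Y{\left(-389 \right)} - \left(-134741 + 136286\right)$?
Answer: $-1791$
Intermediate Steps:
$Y{\left(-389 \right)} - \left(-134741 + 136286\right) = -246 - \left(-134741 + 136286\right) = -246 - 1545 = -1791$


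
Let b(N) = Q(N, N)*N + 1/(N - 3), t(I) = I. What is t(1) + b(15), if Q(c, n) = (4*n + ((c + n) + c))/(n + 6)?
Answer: 913/12 ≈ 76.083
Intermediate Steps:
Q(c, n) = (2*c + 5*n)/(6 + n) (Q(c, n) = (4*n + (n + 2*c))/(6 + n) = (2*c + 5*n)/(6 + n))
b(N) = 1/(-3 + N) + 7*N**2/(6 + N) (b(N) = ((2*N + 5*N)/(6 + N))*N + 1/(N - 3) = ((7*N)/(6 + N))*N + 1/(-3 + N) = (7*N/(6 + N))*N + 1/(-3 + N) = 7*N**2/(6 + N) + 1/(-3 + N) = 1/(-3 + N) + 7*N**2/(6 + N))
t(1) + b(15) = 1 + (6 + 15 - 21*15**2 + 7*15**3)/((-3 + 15)*(6 + 15)) = 1 + (6 + 15 - 21*225 + 7*3375)/(12*21) = 1 + (1/12)*(1/21)*(6 + 15 - 4725 + 23625) = 1 + (1/12)*(1/21)*18921 = 1 + 901/12 = 913/12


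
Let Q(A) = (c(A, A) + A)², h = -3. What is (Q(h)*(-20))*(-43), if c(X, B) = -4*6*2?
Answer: 2236860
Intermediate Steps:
c(X, B) = -48 (c(X, B) = -24*2 = -48)
Q(A) = (-48 + A)²
(Q(h)*(-20))*(-43) = ((-48 - 3)²*(-20))*(-43) = ((-51)²*(-20))*(-43) = (2601*(-20))*(-43) = -52020*(-43) = 2236860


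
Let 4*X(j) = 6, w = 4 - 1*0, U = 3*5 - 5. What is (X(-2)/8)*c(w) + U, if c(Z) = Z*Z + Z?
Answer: 55/4 ≈ 13.750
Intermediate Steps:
U = 10 (U = 15 - 5 = 10)
w = 4 (w = 4 + 0 = 4)
X(j) = 3/2 (X(j) = (¼)*6 = 3/2)
c(Z) = Z + Z² (c(Z) = Z² + Z = Z + Z²)
(X(-2)/8)*c(w) + U = ((3/2)/8)*(4*(1 + 4)) + 10 = ((3/2)*(⅛))*(4*5) + 10 = (3/16)*20 + 10 = 15/4 + 10 = 55/4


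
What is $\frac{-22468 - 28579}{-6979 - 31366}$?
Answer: $\frac{51047}{38345} \approx 1.3313$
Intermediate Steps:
$\frac{-22468 - 28579}{-6979 - 31366} = - \frac{51047}{-38345} = \left(-51047\right) \left(- \frac{1}{38345}\right) = \frac{51047}{38345}$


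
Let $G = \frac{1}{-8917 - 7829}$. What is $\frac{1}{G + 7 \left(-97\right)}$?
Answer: $- \frac{16746}{11370535} \approx -0.0014728$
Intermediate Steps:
$G = - \frac{1}{16746}$ ($G = \frac{1}{-16746} = - \frac{1}{16746} \approx -5.9716 \cdot 10^{-5}$)
$\frac{1}{G + 7 \left(-97\right)} = \frac{1}{- \frac{1}{16746} + 7 \left(-97\right)} = \frac{1}{- \frac{1}{16746} - 679} = \frac{1}{- \frac{11370535}{16746}} = - \frac{16746}{11370535}$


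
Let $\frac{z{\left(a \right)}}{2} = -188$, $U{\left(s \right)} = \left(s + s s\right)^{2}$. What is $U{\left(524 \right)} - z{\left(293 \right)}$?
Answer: $75680010376$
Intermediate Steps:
$U{\left(s \right)} = \left(s + s^{2}\right)^{2}$
$z{\left(a \right)} = -376$ ($z{\left(a \right)} = 2 \left(-188\right) = -376$)
$U{\left(524 \right)} - z{\left(293 \right)} = 524^{2} \left(1 + 524\right)^{2} - -376 = 274576 \cdot 525^{2} + 376 = 274576 \cdot 275625 + 376 = 75680010000 + 376 = 75680010376$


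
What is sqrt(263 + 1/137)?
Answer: 8*sqrt(77131)/137 ≈ 16.217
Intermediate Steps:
sqrt(263 + 1/137) = sqrt(36032/137) = 8*sqrt(77131)/137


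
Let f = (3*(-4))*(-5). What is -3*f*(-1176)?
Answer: 211680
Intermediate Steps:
f = 60 (f = -12*(-5) = 60)
-3*f*(-1176) = -3*60*(-1176) = -180*(-1176) = 211680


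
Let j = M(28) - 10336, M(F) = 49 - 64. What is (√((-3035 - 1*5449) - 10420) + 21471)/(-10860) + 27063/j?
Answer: -172050167/37470620 - I*√4726/5430 ≈ -4.5916 - 0.01266*I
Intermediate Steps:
M(F) = -15
j = -10351 (j = -15 - 10336 = -10351)
(√((-3035 - 1*5449) - 10420) + 21471)/(-10860) + 27063/j = (√((-3035 - 1*5449) - 10420) + 21471)/(-10860) + 27063/(-10351) = (√((-3035 - 5449) - 10420) + 21471)*(-1/10860) + 27063*(-1/10351) = (√(-8484 - 10420) + 21471)*(-1/10860) - 27063/10351 = (√(-18904) + 21471)*(-1/10860) - 27063/10351 = (2*I*√4726 + 21471)*(-1/10860) - 27063/10351 = (21471 + 2*I*√4726)*(-1/10860) - 27063/10351 = (-7157/3620 - I*√4726/5430) - 27063/10351 = -172050167/37470620 - I*√4726/5430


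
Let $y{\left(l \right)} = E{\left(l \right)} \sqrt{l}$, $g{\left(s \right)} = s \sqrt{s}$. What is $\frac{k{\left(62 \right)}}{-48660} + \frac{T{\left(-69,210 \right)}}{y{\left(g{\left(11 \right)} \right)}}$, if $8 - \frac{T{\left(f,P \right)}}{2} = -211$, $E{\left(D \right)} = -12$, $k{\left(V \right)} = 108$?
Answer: $- \frac{9}{4055} - \frac{73 \sqrt[4]{11}}{22} \approx -6.0452$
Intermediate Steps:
$g{\left(s \right)} = s^{\frac{3}{2}}$
$y{\left(l \right)} = - 12 \sqrt{l}$
$T{\left(f,P \right)} = 438$ ($T{\left(f,P \right)} = 16 - -422 = 16 + 422 = 438$)
$\frac{k{\left(62 \right)}}{-48660} + \frac{T{\left(-69,210 \right)}}{y{\left(g{\left(11 \right)} \right)}} = \frac{108}{-48660} + \frac{438}{\left(-12\right) \sqrt{11^{\frac{3}{2}}}} = 108 \left(- \frac{1}{48660}\right) + \frac{438}{\left(-12\right) \sqrt{11 \sqrt{11}}} = - \frac{9}{4055} + \frac{438}{\left(-12\right) 11^{\frac{3}{4}}} = - \frac{9}{4055} + 438 \left(- \frac{\sqrt[4]{11}}{132}\right) = - \frac{9}{4055} - \frac{73 \sqrt[4]{11}}{22}$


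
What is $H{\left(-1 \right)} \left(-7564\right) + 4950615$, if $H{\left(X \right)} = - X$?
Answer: $4943051$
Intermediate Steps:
$H{\left(-1 \right)} \left(-7564\right) + 4950615 = \left(-1\right) \left(-1\right) \left(-7564\right) + 4950615 = 1 \left(-7564\right) + 4950615 = -7564 + 4950615 = 4943051$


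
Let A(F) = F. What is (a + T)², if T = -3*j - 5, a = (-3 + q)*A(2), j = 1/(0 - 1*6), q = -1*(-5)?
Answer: ¼ ≈ 0.25000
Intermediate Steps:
q = 5
j = -⅙ (j = 1/(0 - 6) = 1/(-6) = -⅙ ≈ -0.16667)
a = 4 (a = (-3 + 5)*2 = 2*2 = 4)
T = -9/2 (T = -3*(-⅙) - 5 = ½ - 5 = -9/2 ≈ -4.5000)
(a + T)² = (4 - 9/2)² = (-½)² = ¼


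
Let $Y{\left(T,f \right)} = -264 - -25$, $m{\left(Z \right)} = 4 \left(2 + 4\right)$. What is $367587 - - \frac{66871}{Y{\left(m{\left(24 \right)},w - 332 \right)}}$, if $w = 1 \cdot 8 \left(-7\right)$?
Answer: $\frac{87786422}{239} \approx 3.6731 \cdot 10^{5}$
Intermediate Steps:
$m{\left(Z \right)} = 24$ ($m{\left(Z \right)} = 4 \cdot 6 = 24$)
$w = -56$ ($w = 8 \left(-7\right) = -56$)
$Y{\left(T,f \right)} = -239$ ($Y{\left(T,f \right)} = -264 + 25 = -239$)
$367587 - - \frac{66871}{Y{\left(m{\left(24 \right)},w - 332 \right)}} = 367587 - - \frac{66871}{-239} = 367587 - \left(-66871\right) \left(- \frac{1}{239}\right) = 367587 - \frac{66871}{239} = \frac{87786422}{239}$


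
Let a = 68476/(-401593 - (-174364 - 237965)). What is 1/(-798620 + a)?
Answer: -2684/2143478961 ≈ -1.2522e-6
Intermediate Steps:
a = 17119/2684 (a = 68476/(-401593 - 1*(-412329)) = 68476/(-401593 + 412329) = 68476/10736 = 68476*(1/10736) = 17119/2684 ≈ 6.3782)
1/(-798620 + a) = 1/(-798620 + 17119/2684) = 1/(-2143478961/2684) = -2684/2143478961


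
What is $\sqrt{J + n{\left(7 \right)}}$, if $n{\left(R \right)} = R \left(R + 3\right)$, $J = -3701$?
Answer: $i \sqrt{3631} \approx 60.258 i$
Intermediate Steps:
$n{\left(R \right)} = R \left(3 + R\right)$
$\sqrt{J + n{\left(7 \right)}} = \sqrt{-3701 + 7 \left(3 + 7\right)} = \sqrt{-3701 + 7 \cdot 10} = \sqrt{-3701 + 70} = \sqrt{-3631} = i \sqrt{3631}$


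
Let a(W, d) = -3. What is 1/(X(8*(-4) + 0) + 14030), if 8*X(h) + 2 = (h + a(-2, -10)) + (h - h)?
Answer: 8/112203 ≈ 7.1299e-5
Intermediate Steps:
X(h) = -5/8 + h/8 (X(h) = -1/4 + ((h - 3) + (h - h))/8 = -1/4 + ((-3 + h) + 0)/8 = -1/4 + (-3 + h)/8 = -1/4 + (-3/8 + h/8) = -5/8 + h/8)
1/(X(8*(-4) + 0) + 14030) = 1/((-5/8 + (8*(-4) + 0)/8) + 14030) = 1/((-5/8 + (-32 + 0)/8) + 14030) = 1/((-5/8 + (1/8)*(-32)) + 14030) = 1/((-5/8 - 4) + 14030) = 1/(-37/8 + 14030) = 1/(112203/8) = 8/112203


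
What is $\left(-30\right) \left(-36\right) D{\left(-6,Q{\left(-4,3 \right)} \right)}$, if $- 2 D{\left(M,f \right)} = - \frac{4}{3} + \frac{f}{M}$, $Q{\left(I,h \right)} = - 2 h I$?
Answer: $2880$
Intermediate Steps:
$Q{\left(I,h \right)} = - 2 I h$
$D{\left(M,f \right)} = \frac{2}{3} - \frac{f}{2 M}$ ($D{\left(M,f \right)} = - \frac{- \frac{4}{3} + \frac{f}{M}}{2} = \frac{2}{3} - \frac{f}{2 M}$)
$\left(-30\right) \left(-36\right) D{\left(-6,Q{\left(-4,3 \right)} \right)} = \left(-30\right) \left(-36\right) \left(\frac{2}{3} - \frac{\left(-2\right) \left(-4\right) 3}{2 \left(-6\right)}\right) = 1080 \left(\frac{2}{3} - 12 \left(- \frac{1}{6}\right)\right) = 1080 \left(\frac{2}{3} + 2\right) = 1080 \cdot \frac{8}{3} = 2880$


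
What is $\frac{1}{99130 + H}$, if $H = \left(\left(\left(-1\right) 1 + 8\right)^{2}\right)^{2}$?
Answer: $\frac{1}{101531} \approx 9.8492 \cdot 10^{-6}$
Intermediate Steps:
$H = 2401$ ($H = \left(\left(-1 + 8\right)^{2}\right)^{2} = \left(7^{2}\right)^{2} = 49^{2} = 2401$)
$\frac{1}{99130 + H} = \frac{1}{99130 + 2401} = \frac{1}{101531}$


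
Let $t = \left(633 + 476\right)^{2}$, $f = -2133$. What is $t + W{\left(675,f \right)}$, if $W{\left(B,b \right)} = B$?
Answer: $1230556$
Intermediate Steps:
$t = 1229881$ ($t = 1109^{2} = 1229881$)
$t + W{\left(675,f \right)} = 1229881 + 675 = 1230556$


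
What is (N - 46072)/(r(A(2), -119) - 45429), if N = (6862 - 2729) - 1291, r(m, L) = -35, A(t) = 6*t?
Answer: 21615/22732 ≈ 0.95086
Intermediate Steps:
N = 2842 (N = 4133 - 1291 = 2842)
(N - 46072)/(r(A(2), -119) - 45429) = (2842 - 46072)/(-35 - 45429) = -43230/(-45464) = -43230*(-1/45464) = 21615/22732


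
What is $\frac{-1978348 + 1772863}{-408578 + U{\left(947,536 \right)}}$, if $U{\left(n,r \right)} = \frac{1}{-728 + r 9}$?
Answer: $\frac{841666560}{1673535487} \approx 0.50293$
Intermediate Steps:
$U{\left(n,r \right)} = \frac{1}{-728 + 9 r}$
$\frac{-1978348 + 1772863}{-408578 + U{\left(947,536 \right)}} = \frac{-1978348 + 1772863}{-408578 + \frac{1}{-728 + 9 \cdot 536}} = - \frac{205485}{-408578 + \frac{1}{-728 + 4824}} = - \frac{205485}{-408578 + \frac{1}{4096}} = - \frac{205485}{- \frac{1673535487}{4096}} = \left(-205485\right) \left(- \frac{4096}{1673535487}\right) = \frac{841666560}{1673535487}$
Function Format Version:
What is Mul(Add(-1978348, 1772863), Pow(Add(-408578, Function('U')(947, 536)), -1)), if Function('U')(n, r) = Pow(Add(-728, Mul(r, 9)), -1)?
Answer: Rational(841666560, 1673535487) ≈ 0.50293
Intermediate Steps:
Function('U')(n, r) = Pow(Add(-728, Mul(9, r)), -1)
Mul(Add(-1978348, 1772863), Pow(Add(-408578, Function('U')(947, 536)), -1)) = Mul(Add(-1978348, 1772863), Pow(Add(-408578, Pow(Add(-728, Mul(9, 536)), -1)), -1)) = Mul(-205485, Pow(Add(-408578, Pow(Add(-728, 4824), -1)), -1)) = Mul(-205485, Pow(Add(-408578, Pow(4096, -1)), -1)) = Mul(-205485, Pow(Add(-408578, Rational(1, 4096)), -1)) = Mul(-205485, Pow(Rational(-1673535487, 4096), -1)) = Mul(-205485, Rational(-4096, 1673535487)) = Rational(841666560, 1673535487)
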